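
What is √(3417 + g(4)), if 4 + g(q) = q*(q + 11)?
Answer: √3473 ≈ 58.932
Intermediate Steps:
g(q) = -4 + q*(11 + q) (g(q) = -4 + q*(q + 11) = -4 + q*(11 + q))
√(3417 + g(4)) = √(3417 + (-4 + 4² + 11*4)) = √(3417 + (-4 + 16 + 44)) = √(3417 + 56) = √3473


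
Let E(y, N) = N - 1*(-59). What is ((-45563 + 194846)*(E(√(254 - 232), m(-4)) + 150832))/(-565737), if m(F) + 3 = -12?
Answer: -7507740636/188579 ≈ -39812.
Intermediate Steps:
m(F) = -15 (m(F) = -3 - 12 = -15)
E(y, N) = 59 + N (E(y, N) = N + 59 = 59 + N)
((-45563 + 194846)*(E(√(254 - 232), m(-4)) + 150832))/(-565737) = ((-45563 + 194846)*((59 - 15) + 150832))/(-565737) = (149283*(44 + 150832))*(-1/565737) = (149283*150876)*(-1/565737) = 22523221908*(-1/565737) = -7507740636/188579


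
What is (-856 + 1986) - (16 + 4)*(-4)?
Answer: 1210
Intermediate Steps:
(-856 + 1986) - (16 + 4)*(-4) = 1130 - 20*(-4) = 1130 - 1*(-80) = 1130 + 80 = 1210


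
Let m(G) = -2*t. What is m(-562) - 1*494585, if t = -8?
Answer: -494569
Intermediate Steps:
m(G) = 16 (m(G) = -2*(-8) = 16)
m(-562) - 1*494585 = 16 - 1*494585 = 16 - 494585 = -494569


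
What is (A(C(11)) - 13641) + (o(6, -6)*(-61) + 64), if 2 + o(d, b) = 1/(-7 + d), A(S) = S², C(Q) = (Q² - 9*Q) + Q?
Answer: -12305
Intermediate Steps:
C(Q) = Q² - 8*Q
o(d, b) = -2 + 1/(-7 + d)
(A(C(11)) - 13641) + (o(6, -6)*(-61) + 64) = ((11*(-8 + 11))² - 13641) + (((15 - 2*6)/(-7 + 6))*(-61) + 64) = ((11*3)² - 13641) + (((15 - 12)/(-1))*(-61) + 64) = (33² - 13641) + (-1*3*(-61) + 64) = (1089 - 13641) + (-3*(-61) + 64) = -12552 + (183 + 64) = -12552 + 247 = -12305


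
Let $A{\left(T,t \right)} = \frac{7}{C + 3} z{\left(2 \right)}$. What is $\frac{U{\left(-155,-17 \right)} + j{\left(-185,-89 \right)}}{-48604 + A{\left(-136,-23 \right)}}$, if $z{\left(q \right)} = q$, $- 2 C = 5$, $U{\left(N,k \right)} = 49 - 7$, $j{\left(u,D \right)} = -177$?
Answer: $\frac{45}{16192} \approx 0.0027791$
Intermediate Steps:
$U{\left(N,k \right)} = 42$
$C = - \frac{5}{2}$ ($C = \left(- \frac{1}{2}\right) 5 = - \frac{5}{2} \approx -2.5$)
$A{\left(T,t \right)} = 28$ ($A{\left(T,t \right)} = \frac{7}{- \frac{5}{2} + 3} \cdot 2 = 7 \frac{1}{\frac{1}{2}} \cdot 2 = 7 \cdot 2 \cdot 2 = 14 \cdot 2 = 28$)
$\frac{U{\left(-155,-17 \right)} + j{\left(-185,-89 \right)}}{-48604 + A{\left(-136,-23 \right)}} = \frac{42 - 177}{-48604 + 28} = - \frac{135}{-48576} = \left(-135\right) \left(- \frac{1}{48576}\right) = \frac{45}{16192}$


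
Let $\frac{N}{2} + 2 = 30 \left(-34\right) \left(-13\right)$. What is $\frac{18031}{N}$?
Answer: $\frac{18031}{26516} \approx 0.68$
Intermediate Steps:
$N = 26516$ ($N = -4 + 2 \cdot 30 \left(-34\right) \left(-13\right) = -4 + 2 \left(\left(-1020\right) \left(-13\right)\right) = -4 + 2 \cdot 13260 = -4 + 26520 = 26516$)
$\frac{18031}{N} = \frac{18031}{26516}$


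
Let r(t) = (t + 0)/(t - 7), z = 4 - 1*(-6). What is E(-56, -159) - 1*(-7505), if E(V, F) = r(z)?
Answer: 22525/3 ≈ 7508.3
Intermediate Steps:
z = 10 (z = 4 + 6 = 10)
r(t) = t/(-7 + t)
E(V, F) = 10/3 (E(V, F) = 10/(-7 + 10) = 10/3)
E(-56, -159) - 1*(-7505) = 10/3 - 1*(-7505) = 10/3 + 7505 = 22525/3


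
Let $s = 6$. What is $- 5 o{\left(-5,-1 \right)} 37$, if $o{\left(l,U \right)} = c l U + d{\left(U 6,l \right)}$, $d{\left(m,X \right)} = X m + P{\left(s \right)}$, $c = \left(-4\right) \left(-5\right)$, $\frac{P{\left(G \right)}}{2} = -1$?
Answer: $-23680$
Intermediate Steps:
$P{\left(G \right)} = -2$ ($P{\left(G \right)} = 2 \left(-1\right) = -2$)
$c = 20$
$d{\left(m,X \right)} = -2 + X m$ ($d{\left(m,X \right)} = X m - 2 = -2 + X m$)
$o{\left(l,U \right)} = -2 + 26 U l$ ($o{\left(l,U \right)} = 20 l U + \left(-2 + l U 6\right) = 20 U l + \left(-2 + l 6 U\right) = 20 U l + \left(-2 + 6 U l\right) = -2 + 26 U l$)
$- 5 o{\left(-5,-1 \right)} 37 = - 5 \left(-2 + 26 \left(-1\right) \left(-5\right)\right) 37 = - 5 \left(-2 + 130\right) 37 = \left(-5\right) 128 \cdot 37 = \left(-640\right) 37 = -23680$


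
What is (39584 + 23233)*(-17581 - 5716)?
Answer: -1463447649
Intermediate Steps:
(39584 + 23233)*(-17581 - 5716) = 62817*(-23297) = -1463447649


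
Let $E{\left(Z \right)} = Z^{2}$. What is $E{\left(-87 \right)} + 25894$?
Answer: $33463$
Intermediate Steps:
$E{\left(-87 \right)} + 25894 = \left(-87\right)^{2} + 25894 = 7569 + 25894 = 33463$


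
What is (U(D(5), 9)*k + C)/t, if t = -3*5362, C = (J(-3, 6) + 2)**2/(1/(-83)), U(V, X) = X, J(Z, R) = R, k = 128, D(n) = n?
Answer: 2080/8043 ≈ 0.25861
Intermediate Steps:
C = -5312 (C = (6 + 2)**2/(1/(-83)) = 8**2/(-1/83) = 64*(-83) = -5312)
t = -16086
(U(D(5), 9)*k + C)/t = (9*128 - 5312)/(-16086) = (1152 - 5312)*(-1/16086) = -4160*(-1/16086) = 2080/8043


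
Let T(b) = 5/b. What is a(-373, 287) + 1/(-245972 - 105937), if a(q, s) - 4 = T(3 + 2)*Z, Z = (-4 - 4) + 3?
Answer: -351910/351909 ≈ -1.0000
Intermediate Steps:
Z = -5 (Z = -8 + 3 = -5)
a(q, s) = -1 (a(q, s) = 4 + (5/(3 + 2))*(-5) = 4 + (5/5)*(-5) = 4 + (5*(⅕))*(-5) = 4 + 1*(-5) = 4 - 5 = -1)
a(-373, 287) + 1/(-245972 - 105937) = -1 + 1/(-245972 - 105937) = -1 + 1/(-351909) = -1 - 1/351909 = -351910/351909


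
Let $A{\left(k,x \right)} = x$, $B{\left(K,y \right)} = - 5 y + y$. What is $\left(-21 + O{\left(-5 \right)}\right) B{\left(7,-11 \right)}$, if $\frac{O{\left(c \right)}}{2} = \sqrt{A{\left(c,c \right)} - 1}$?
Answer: $-924 + 88 i \sqrt{6} \approx -924.0 + 215.56 i$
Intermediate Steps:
$B{\left(K,y \right)} = - 4 y$
$O{\left(c \right)} = 2 \sqrt{-1 + c}$ ($O{\left(c \right)} = 2 \sqrt{c - 1} = 2 \sqrt{-1 + c}$)
$\left(-21 + O{\left(-5 \right)}\right) B{\left(7,-11 \right)} = \left(-21 + 2 \sqrt{-1 - 5}\right) \left(\left(-4\right) \left(-11\right)\right) = \left(-21 + 2 \sqrt{-6}\right) 44 = \left(-21 + 2 i \sqrt{6}\right) 44 = -924 + 88 i \sqrt{6}$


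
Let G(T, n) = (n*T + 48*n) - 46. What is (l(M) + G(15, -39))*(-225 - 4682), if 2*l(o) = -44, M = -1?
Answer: 12390175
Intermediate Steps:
l(o) = -22 (l(o) = (½)*(-44) = -22)
G(T, n) = -46 + 48*n + T*n (G(T, n) = (T*n + 48*n) - 46 = (48*n + T*n) - 46 = -46 + 48*n + T*n)
(l(M) + G(15, -39))*(-225 - 4682) = (-22 + (-46 + 48*(-39) + 15*(-39)))*(-225 - 4682) = (-22 + (-46 - 1872 - 585))*(-4907) = (-22 - 2503)*(-4907) = -2525*(-4907) = 12390175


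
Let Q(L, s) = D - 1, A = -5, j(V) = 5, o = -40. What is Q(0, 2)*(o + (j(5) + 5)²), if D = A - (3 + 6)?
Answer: -900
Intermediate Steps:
D = -14 (D = -5 - (3 + 6) = -5 - 1*9 = -5 - 9 = -14)
Q(L, s) = -15 (Q(L, s) = -14 - 1 = -15)
Q(0, 2)*(o + (j(5) + 5)²) = -15*(-40 + (5 + 5)²) = -15*(-40 + 10²) = -15*(-40 + 100) = -15*60 = -900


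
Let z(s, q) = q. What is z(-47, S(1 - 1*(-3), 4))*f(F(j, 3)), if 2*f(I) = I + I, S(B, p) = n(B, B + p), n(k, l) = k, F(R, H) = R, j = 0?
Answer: 0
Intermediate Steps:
S(B, p) = B
f(I) = I (f(I) = (I + I)/2 = (2*I)/2 = I)
z(-47, S(1 - 1*(-3), 4))*f(F(j, 3)) = (1 - 1*(-3))*0 = (1 + 3)*0 = 4*0 = 0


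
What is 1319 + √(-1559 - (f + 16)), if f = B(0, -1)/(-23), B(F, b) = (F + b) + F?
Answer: 1319 + I*√833198/23 ≈ 1319.0 + 39.687*I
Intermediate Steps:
B(F, b) = b + 2*F
f = 1/23 (f = (-1 + 2*0)/(-23) = (-1 + 0)*(-1/23) = -1*(-1/23) = 1/23 ≈ 0.043478)
1319 + √(-1559 - (f + 16)) = 1319 + √(-1559 - (1/23 + 16)) = 1319 + √(-1559 - 1*369/23) = 1319 + √(-1559 - 369/23) = 1319 + √(-36226/23) = 1319 + I*√833198/23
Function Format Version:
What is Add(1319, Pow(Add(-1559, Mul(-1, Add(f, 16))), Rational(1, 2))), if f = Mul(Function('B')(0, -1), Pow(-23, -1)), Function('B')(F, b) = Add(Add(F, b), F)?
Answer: Add(1319, Mul(Rational(1, 23), I, Pow(833198, Rational(1, 2)))) ≈ Add(1319.0, Mul(39.687, I))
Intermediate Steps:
Function('B')(F, b) = Add(b, Mul(2, F))
f = Rational(1, 23) (f = Mul(Add(-1, Mul(2, 0)), Pow(-23, -1)) = Mul(Add(-1, 0), Rational(-1, 23)) = Mul(-1, Rational(-1, 23)) = Rational(1, 23) ≈ 0.043478)
Add(1319, Pow(Add(-1559, Mul(-1, Add(f, 16))), Rational(1, 2))) = Add(1319, Pow(Add(-1559, Mul(-1, Add(Rational(1, 23), 16))), Rational(1, 2))) = Add(1319, Pow(Add(-1559, Mul(-1, Rational(369, 23))), Rational(1, 2))) = Add(1319, Pow(Add(-1559, Rational(-369, 23)), Rational(1, 2))) = Add(1319, Pow(Rational(-36226, 23), Rational(1, 2))) = Add(1319, Mul(Rational(1, 23), I, Pow(833198, Rational(1, 2))))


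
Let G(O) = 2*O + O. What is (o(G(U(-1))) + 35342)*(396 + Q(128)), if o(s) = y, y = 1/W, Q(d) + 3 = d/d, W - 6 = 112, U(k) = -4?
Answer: 821560329/59 ≈ 1.3925e+7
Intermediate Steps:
G(O) = 3*O
W = 118 (W = 6 + 112 = 118)
Q(d) = -2 (Q(d) = -3 + d/d = -3 + 1 = -2)
y = 1/118 ≈ 0.0084746
o(s) = 1/118
(o(G(U(-1))) + 35342)*(396 + Q(128)) = (1/118 + 35342)*(396 - 2) = (4170357/118)*394 = 821560329/59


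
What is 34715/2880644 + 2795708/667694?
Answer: 4038309236581/961694357468 ≈ 4.1992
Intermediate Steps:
34715/2880644 + 2795708/667694 = 34715*(1/2880644) + 2795708*(1/667694) = 34715/2880644 + 1397854/333847 = 4038309236581/961694357468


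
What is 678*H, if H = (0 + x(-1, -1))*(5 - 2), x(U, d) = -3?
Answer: -6102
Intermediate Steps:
H = -9 (H = (0 - 3)*(5 - 2) = -3*3 = -9)
678*H = 678*(-9) = -6102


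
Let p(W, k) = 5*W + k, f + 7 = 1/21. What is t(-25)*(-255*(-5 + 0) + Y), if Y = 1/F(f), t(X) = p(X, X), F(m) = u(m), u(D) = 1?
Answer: -191400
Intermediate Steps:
f = -146/21 (f = -7 + 1/21 = -146/21 ≈ -6.9524)
p(W, k) = k + 5*W
F(m) = 1
t(X) = 6*X (t(X) = X + 5*X = 6*X)
Y = 1 (Y = 1/1 = 1)
t(-25)*(-255*(-5 + 0) + Y) = (6*(-25))*(-255*(-5 + 0) + 1) = -150*(-255*(-5) + 1) = -150*(1275 + 1) = -150*1276 = -191400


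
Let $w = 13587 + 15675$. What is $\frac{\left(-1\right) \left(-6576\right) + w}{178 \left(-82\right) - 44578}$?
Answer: $- \frac{17919}{29587} \approx -0.60564$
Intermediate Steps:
$w = 29262$
$\frac{\left(-1\right) \left(-6576\right) + w}{178 \left(-82\right) - 44578} = \frac{\left(-1\right) \left(-6576\right) + 29262}{178 \left(-82\right) - 44578} = \frac{6576 + 29262}{-14596 - 44578} = \frac{35838}{-59174} = 35838 \left(- \frac{1}{59174}\right) = - \frac{17919}{29587}$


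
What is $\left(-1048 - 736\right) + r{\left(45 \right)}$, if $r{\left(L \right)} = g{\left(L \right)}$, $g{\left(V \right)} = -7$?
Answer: $-1791$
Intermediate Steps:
$r{\left(L \right)} = -7$
$\left(-1048 - 736\right) + r{\left(45 \right)} = \left(-1048 - 736\right) - 7 = -1784 - 7 = -1791$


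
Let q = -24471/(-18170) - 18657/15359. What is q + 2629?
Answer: 733719848269/279073030 ≈ 2629.1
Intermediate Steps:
q = 36852399/279073030 (q = -24471*(-1/18170) - 18657*1/15359 = 24471/18170 - 18657/15359 = 36852399/279073030 ≈ 0.13205)
q + 2629 = 36852399/279073030 + 2629 = 733719848269/279073030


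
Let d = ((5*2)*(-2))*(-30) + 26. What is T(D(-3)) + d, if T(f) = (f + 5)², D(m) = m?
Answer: 630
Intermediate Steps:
d = 626 (d = (10*(-2))*(-30) + 26 = -20*(-30) + 26 = 600 + 26 = 626)
T(f) = (5 + f)²
T(D(-3)) + d = (5 - 3)² + 626 = 2² + 626 = 4 + 626 = 630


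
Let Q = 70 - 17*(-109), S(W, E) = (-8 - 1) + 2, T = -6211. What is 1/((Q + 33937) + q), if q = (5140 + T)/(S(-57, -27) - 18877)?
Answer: 18884/677181311 ≈ 2.7886e-5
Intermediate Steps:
S(W, E) = -7 (S(W, E) = -9 + 2 = -7)
q = 1071/18884 (q = (5140 - 6211)/(-7 - 18877) = -1071/(-18884) = -1071*(-1/18884) = 1071/18884 ≈ 0.056715)
Q = 1923 (Q = 70 + 1853 = 1923)
1/((Q + 33937) + q) = 1/((1923 + 33937) + 1071/18884) = 1/(35860 + 1071/18884) = 1/(677181311/18884) = 18884/677181311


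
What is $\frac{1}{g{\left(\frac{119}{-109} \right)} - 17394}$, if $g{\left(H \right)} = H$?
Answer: $- \frac{109}{1896065} \approx -5.7487 \cdot 10^{-5}$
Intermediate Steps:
$\frac{1}{g{\left(\frac{119}{-109} \right)} - 17394} = \frac{1}{\frac{119}{-109} - 17394} = \frac{1}{119 \left(- \frac{1}{109}\right) - 17394} = \frac{1}{- \frac{119}{109} - 17394} = \frac{1}{- \frac{1896065}{109}} = - \frac{109}{1896065}$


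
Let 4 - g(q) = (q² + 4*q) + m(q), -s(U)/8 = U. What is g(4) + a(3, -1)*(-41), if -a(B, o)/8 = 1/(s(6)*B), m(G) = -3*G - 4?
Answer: -257/18 ≈ -14.278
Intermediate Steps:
s(U) = -8*U
m(G) = -4 - 3*G
a(B, o) = 1/(6*B) (a(B, o) = -8*(-1/(48*B)) = -(-1)/(6*B) = 1/(6*B))
g(q) = 8 - q - q² (g(q) = 4 - ((q² + 4*q) + (-4 - 3*q)) = 4 - (-4 + q + q²) = 4 + (4 - q - q²) = 8 - q - q²)
g(4) + a(3, -1)*(-41) = (8 - 1*4 - 1*4²) + ((⅙)/3)*(-41) = (8 - 4 - 1*16) + ((⅙)*(⅓))*(-41) = (8 - 4 - 16) + (1/18)*(-41) = -12 - 41/18 = -257/18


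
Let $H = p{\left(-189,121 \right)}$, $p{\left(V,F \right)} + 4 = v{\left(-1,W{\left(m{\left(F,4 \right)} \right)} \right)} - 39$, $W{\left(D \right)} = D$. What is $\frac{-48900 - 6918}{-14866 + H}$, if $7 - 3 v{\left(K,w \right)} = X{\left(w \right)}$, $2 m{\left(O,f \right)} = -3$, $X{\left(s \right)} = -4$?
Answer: $\frac{11961}{3194} \approx 3.7448$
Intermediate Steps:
$m{\left(O,f \right)} = - \frac{3}{2}$ ($m{\left(O,f \right)} = \frac{1}{2} \left(-3\right) = - \frac{3}{2}$)
$v{\left(K,w \right)} = \frac{11}{3}$ ($v{\left(K,w \right)} = \frac{7}{3} - - \frac{4}{3} = \frac{7}{3} + \frac{4}{3} = \frac{11}{3}$)
$p{\left(V,F \right)} = - \frac{118}{3}$ ($p{\left(V,F \right)} = -4 + \left(\frac{11}{3} - 39\right) = -4 - \frac{106}{3} = - \frac{118}{3}$)
$H = - \frac{118}{3} \approx -39.333$
$\frac{-48900 - 6918}{-14866 + H} = \frac{-48900 - 6918}{-14866 - \frac{118}{3}} = - \frac{55818}{- \frac{44716}{3}} = \left(-55818\right) \left(- \frac{3}{44716}\right) = \frac{11961}{3194}$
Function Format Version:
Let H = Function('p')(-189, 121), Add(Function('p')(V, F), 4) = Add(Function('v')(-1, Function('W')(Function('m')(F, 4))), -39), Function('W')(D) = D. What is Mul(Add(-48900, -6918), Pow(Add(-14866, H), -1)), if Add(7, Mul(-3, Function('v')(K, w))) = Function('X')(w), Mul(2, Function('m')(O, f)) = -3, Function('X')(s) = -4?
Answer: Rational(11961, 3194) ≈ 3.7448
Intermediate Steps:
Function('m')(O, f) = Rational(-3, 2) (Function('m')(O, f) = Mul(Rational(1, 2), -3) = Rational(-3, 2))
Function('v')(K, w) = Rational(11, 3) (Function('v')(K, w) = Add(Rational(7, 3), Mul(Rational(-1, 3), -4)) = Add(Rational(7, 3), Rational(4, 3)) = Rational(11, 3))
Function('p')(V, F) = Rational(-118, 3) (Function('p')(V, F) = Add(-4, Add(Rational(11, 3), -39)) = Add(-4, Rational(-106, 3)) = Rational(-118, 3))
H = Rational(-118, 3) ≈ -39.333
Mul(Add(-48900, -6918), Pow(Add(-14866, H), -1)) = Mul(Add(-48900, -6918), Pow(Add(-14866, Rational(-118, 3)), -1)) = Mul(-55818, Pow(Rational(-44716, 3), -1)) = Mul(-55818, Rational(-3, 44716)) = Rational(11961, 3194)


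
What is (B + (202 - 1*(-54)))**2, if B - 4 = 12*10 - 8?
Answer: 138384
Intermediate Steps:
B = 116 (B = 4 + (12*10 - 8) = 4 + (120 - 8) = 4 + 112 = 116)
(B + (202 - 1*(-54)))**2 = (116 + (202 - 1*(-54)))**2 = (116 + (202 + 54))**2 = (116 + 256)**2 = 372**2 = 138384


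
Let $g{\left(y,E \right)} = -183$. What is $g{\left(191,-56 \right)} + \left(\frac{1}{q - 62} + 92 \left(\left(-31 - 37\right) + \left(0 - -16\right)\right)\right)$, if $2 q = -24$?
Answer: $- \frac{367559}{74} \approx -4967.0$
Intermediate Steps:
$q = -12$ ($q = \frac{1}{2} \left(-24\right) = -12$)
$g{\left(191,-56 \right)} + \left(\frac{1}{q - 62} + 92 \left(\left(-31 - 37\right) + \left(0 - -16\right)\right)\right) = -183 + \left(\frac{1}{-12 - 62} + 92 \left(\left(-31 - 37\right) + \left(0 - -16\right)\right)\right) = -183 + \left(\frac{1}{-74} + 92 \left(-68 + \left(0 + 16\right)\right)\right) = -183 + \left(- \frac{1}{74} + 92 \left(-68 + 16\right)\right) = -183 + \left(- \frac{1}{74} + 92 \left(-52\right)\right) = -183 - \frac{354017}{74} = - \frac{367559}{74}$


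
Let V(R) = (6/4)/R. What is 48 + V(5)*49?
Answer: 627/10 ≈ 62.700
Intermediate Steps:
V(R) = 3/(2*R) (V(R) = (6*(¼))/R = 3/(2*R))
48 + V(5)*49 = 48 + ((3/2)/5)*49 = 48 + ((3/2)*(⅕))*49 = 48 + (3/10)*49 = 48 + 147/10 = 627/10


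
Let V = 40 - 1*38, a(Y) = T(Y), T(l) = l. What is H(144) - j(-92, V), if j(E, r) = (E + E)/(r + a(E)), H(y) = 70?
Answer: 3058/45 ≈ 67.956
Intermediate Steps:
a(Y) = Y
V = 2 (V = 40 - 38 = 2)
j(E, r) = 2*E/(E + r) (j(E, r) = (E + E)/(r + E) = (2*E)/(E + r) = 2*E/(E + r))
H(144) - j(-92, V) = 70 - 2*(-92)/(-92 + 2) = 70 - 2*(-92)/(-90) = 70 - 2*(-92)*(-1)/90 = 70 - 1*92/45 = 70 - 92/45 = 3058/45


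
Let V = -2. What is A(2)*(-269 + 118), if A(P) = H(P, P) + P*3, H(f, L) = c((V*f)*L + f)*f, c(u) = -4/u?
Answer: -3322/3 ≈ -1107.3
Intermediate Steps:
H(f, L) = -4*f/(f - 2*L*f) (H(f, L) = (-4/((-2*f)*L + f))*f = (-4/(-2*L*f + f))*f = (-4/(f - 2*L*f))*f = -4*f/(f - 2*L*f))
A(P) = 3*P + 4/(-1 + 2*P) (A(P) = 4/(-1 + 2*P) + P*3 = 4/(-1 + 2*P) + 3*P = 3*P + 4/(-1 + 2*P))
A(2)*(-269 + 118) = ((-4 + 3*2*(1 - 2*2))/(1 - 2*2))*(-269 + 118) = ((-4 + 3*2*(1 - 4))/(1 - 4))*(-151) = ((-4 + 3*2*(-3))/(-3))*(-151) = -(-4 - 18)/3*(-151) = -⅓*(-22)*(-151) = (22/3)*(-151) = -3322/3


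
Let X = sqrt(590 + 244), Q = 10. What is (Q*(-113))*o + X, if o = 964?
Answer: -1089320 + sqrt(834) ≈ -1.0893e+6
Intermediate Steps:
X = sqrt(834) ≈ 28.879
(Q*(-113))*o + X = (10*(-113))*964 + sqrt(834) = -1130*964 + sqrt(834) = -1089320 + sqrt(834)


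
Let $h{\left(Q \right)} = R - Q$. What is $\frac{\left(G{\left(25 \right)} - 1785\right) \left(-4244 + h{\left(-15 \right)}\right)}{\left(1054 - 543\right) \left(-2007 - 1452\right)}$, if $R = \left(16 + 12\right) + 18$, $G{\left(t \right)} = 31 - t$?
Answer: $- \frac{2480519}{589183} \approx -4.2101$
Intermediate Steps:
$R = 46$ ($R = 28 + 18 = 46$)
$h{\left(Q \right)} = 46 - Q$
$\frac{\left(G{\left(25 \right)} - 1785\right) \left(-4244 + h{\left(-15 \right)}\right)}{\left(1054 - 543\right) \left(-2007 - 1452\right)} = \frac{\left(\left(31 - 25\right) - 1785\right) \left(-4244 + \left(46 - -15\right)\right)}{\left(1054 - 543\right) \left(-2007 - 1452\right)} = \frac{\left(\left(31 - 25\right) - 1785\right) \left(-4244 + \left(46 + 15\right)\right)}{511 \left(-3459\right)} = \frac{\left(6 - 1785\right) \left(-4244 + 61\right)}{-1767549} = \left(-1779\right) \left(-4183\right) \left(- \frac{1}{1767549}\right) = 7441557 \left(- \frac{1}{1767549}\right) = - \frac{2480519}{589183}$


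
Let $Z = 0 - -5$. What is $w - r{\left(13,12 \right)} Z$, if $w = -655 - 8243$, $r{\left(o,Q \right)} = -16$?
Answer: $-8818$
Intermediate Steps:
$w = -8898$ ($w = -655 - 8243 = -8898$)
$Z = 5$ ($Z = 0 + 5 = 5$)
$w - r{\left(13,12 \right)} Z = -8898 - \left(-16\right) 5 = -8898 - -80 = -8898 + 80 = -8818$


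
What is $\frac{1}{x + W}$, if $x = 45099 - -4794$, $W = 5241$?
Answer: $\frac{1}{55134} \approx 1.8138 \cdot 10^{-5}$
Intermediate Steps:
$x = 49893$ ($x = 45099 + 4794 = 49893$)
$\frac{1}{x + W} = \frac{1}{49893 + 5241} = \frac{1}{55134}$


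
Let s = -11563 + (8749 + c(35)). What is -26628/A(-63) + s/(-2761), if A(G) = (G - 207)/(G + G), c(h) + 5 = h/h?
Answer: -171532362/13805 ≈ -12425.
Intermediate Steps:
c(h) = -4 (c(h) = -5 + h/h = -5 + 1 = -4)
s = -2818 (s = -11563 + (8749 - 4) = -11563 + 8745 = -2818)
A(G) = (-207 + G)/(2*G) (A(G) = (-207 + G)/((2*G)) = (-207 + G)*(1/(2*G)) = (-207 + G)/(2*G))
-26628/A(-63) + s/(-2761) = -26628*(-126/(-207 - 63)) - 2818/(-2761) = -26628/((½)*(-1/63)*(-270)) - 2818*(-1/2761) = -26628/15/7 + 2818/2761 = -26628*7/15 + 2818/2761 = -62132/5 + 2818/2761 = -171532362/13805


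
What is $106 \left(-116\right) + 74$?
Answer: $-12222$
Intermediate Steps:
$106 \left(-116\right) + 74 = -12296 + 74 = -12222$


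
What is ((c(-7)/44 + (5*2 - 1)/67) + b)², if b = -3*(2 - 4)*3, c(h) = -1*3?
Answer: 2836521081/8690704 ≈ 326.39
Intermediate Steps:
c(h) = -3
b = 18 (b = -3*(-2)*3 = 6*3 = 18)
((c(-7)/44 + (5*2 - 1)/67) + b)² = ((-3/44 + (5*2 - 1)/67) + 18)² = ((-3*1/44 + (10 - 1)*(1/67)) + 18)² = ((-3/44 + 9*(1/67)) + 18)² = ((-3/44 + 9/67) + 18)² = (195/2948 + 18)² = (53259/2948)² = 2836521081/8690704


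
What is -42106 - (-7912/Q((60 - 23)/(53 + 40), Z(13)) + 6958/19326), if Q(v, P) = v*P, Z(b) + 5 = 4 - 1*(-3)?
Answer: -11499234005/357531 ≈ -32163.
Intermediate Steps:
Z(b) = 2 (Z(b) = -5 + (4 - 1*(-3)) = -5 + (4 + 3) = -5 + 7 = 2)
Q(v, P) = P*v
-42106 - (-7912/Q((60 - 23)/(53 + 40), Z(13)) + 6958/19326) = -42106 - (-7912*(53 + 40)/(2*(60 - 23)) + 6958/19326) = -42106 - (-7912/(2*(37/93)) + 6958*(1/19326)) = -42106 - (-7912/(2*(37*(1/93))) + 3479/9663) = -42106 - (-7912/(2*(37/93)) + 3479/9663) = -42106 - (-7912/74/93 + 3479/9663) = -42106 - (-7912*93/74 + 3479/9663) = -42106 - (-367908/37 + 3479/9663) = -42106 - 1*(-3554966281/357531) = -42106 + 3554966281/357531 = -11499234005/357531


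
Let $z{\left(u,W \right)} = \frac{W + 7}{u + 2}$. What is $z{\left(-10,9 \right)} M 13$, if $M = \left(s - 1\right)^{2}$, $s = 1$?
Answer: $0$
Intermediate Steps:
$z{\left(u,W \right)} = \frac{7 + W}{2 + u}$
$M = 0$ ($M = \left(1 - 1\right)^{2} = 0^{2} = 0$)
$z{\left(-10,9 \right)} M 13 = \frac{7 + 9}{2 - 10} \cdot 0 \cdot 13 = \frac{1}{-8} \cdot 16 \cdot 0 \cdot 13 = \left(- \frac{1}{8}\right) 16 \cdot 0 \cdot 13 = \left(-2\right) 0 \cdot 13 = 0 \cdot 13 = 0$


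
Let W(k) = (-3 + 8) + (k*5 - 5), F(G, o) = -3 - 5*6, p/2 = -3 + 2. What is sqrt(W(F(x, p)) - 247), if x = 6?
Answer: 2*I*sqrt(103) ≈ 20.298*I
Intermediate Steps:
p = -2 (p = 2*(-3 + 2) = 2*(-1) = -2)
F(G, o) = -33 (F(G, o) = -3 - 30 = -33)
W(k) = 5*k (W(k) = 5 + (5*k - 5) = 5 + (-5 + 5*k) = 5*k)
sqrt(W(F(x, p)) - 247) = sqrt(5*(-33) - 247) = sqrt(-165 - 247) = sqrt(-412) = 2*I*sqrt(103)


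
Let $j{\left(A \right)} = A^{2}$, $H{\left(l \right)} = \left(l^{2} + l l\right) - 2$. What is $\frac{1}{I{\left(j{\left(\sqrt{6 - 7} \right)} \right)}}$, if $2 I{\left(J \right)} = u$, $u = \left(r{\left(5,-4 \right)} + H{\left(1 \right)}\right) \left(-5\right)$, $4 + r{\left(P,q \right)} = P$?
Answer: $- \frac{2}{5} \approx -0.4$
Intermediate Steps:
$r{\left(P,q \right)} = -4 + P$
$H{\left(l \right)} = -2 + 2 l^{2}$ ($H{\left(l \right)} = \left(l^{2} + l^{2}\right) - 2 = 2 l^{2} - 2 = -2 + 2 l^{2}$)
$u = -5$ ($u = \left(\left(-4 + 5\right) - \left(2 - 2 \cdot 1^{2}\right)\right) \left(-5\right) = \left(1 + \left(-2 + 2 \cdot 1\right)\right) \left(-5\right) = \left(1 + \left(-2 + 2\right)\right) \left(-5\right) = \left(1 + 0\right) \left(-5\right) = 1 \left(-5\right) = -5$)
$I{\left(J \right)} = - \frac{5}{2}$ ($I{\left(J \right)} = \frac{1}{2} \left(-5\right) = - \frac{5}{2}$)
$\frac{1}{I{\left(j{\left(\sqrt{6 - 7} \right)} \right)}} = \frac{1}{- \frac{5}{2}} = - \frac{2}{5}$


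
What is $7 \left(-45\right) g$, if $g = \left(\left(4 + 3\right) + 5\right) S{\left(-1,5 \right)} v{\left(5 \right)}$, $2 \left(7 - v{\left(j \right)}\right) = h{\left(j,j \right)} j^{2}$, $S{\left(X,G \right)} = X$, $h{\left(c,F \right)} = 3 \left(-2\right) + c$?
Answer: $73710$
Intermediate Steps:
$h{\left(c,F \right)} = -6 + c$
$v{\left(j \right)} = 7 - \frac{j^{2} \left(-6 + j\right)}{2}$ ($v{\left(j \right)} = 7 - \frac{\left(-6 + j\right) j^{2}}{2} = 7 - \frac{j^{2} \left(-6 + j\right)}{2}$)
$g = -234$ ($g = \left(\left(4 + 3\right) + 5\right) \left(-1\right) \left(7 + \frac{5^{2} \left(6 - 5\right)}{2}\right) = \left(7 + 5\right) \left(-1\right) \left(7 + \frac{1}{2} \cdot 25 \left(6 - 5\right)\right) = 12 \left(-1\right) \left(7 + \frac{1}{2} \cdot 25 \cdot 1\right) = - 12 \left(7 + \frac{25}{2}\right) = \left(-12\right) \frac{39}{2} = -234$)
$7 \left(-45\right) g = 7 \left(-45\right) \left(-234\right) = \left(-315\right) \left(-234\right) = 73710$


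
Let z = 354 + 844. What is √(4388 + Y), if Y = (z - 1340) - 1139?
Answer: √3107 ≈ 55.740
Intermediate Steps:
z = 1198
Y = -1281 (Y = (1198 - 1340) - 1139 = -142 - 1139 = -1281)
√(4388 + Y) = √(4388 - 1281) = √3107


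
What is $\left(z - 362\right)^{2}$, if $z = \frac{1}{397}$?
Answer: $\frac{20653426369}{157609} \approx 1.3104 \cdot 10^{5}$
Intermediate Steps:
$z = \frac{1}{397} \approx 0.0025189$
$\left(z - 362\right)^{2} = \left(\frac{1}{397} - 362\right)^{2} = \left(- \frac{143713}{397}\right)^{2} = \frac{20653426369}{157609}$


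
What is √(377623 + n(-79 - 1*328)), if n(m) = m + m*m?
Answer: √542865 ≈ 736.79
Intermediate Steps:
n(m) = m + m²
√(377623 + n(-79 - 1*328)) = √(377623 + (-79 - 1*328)*(1 + (-79 - 1*328))) = √(377623 + (-79 - 328)*(1 + (-79 - 328))) = √(377623 - 407*(1 - 407)) = √(377623 - 407*(-406)) = √(377623 + 165242) = √542865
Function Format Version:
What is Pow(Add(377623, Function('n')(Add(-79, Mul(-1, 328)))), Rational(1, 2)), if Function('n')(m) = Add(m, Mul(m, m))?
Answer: Pow(542865, Rational(1, 2)) ≈ 736.79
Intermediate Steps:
Function('n')(m) = Add(m, Pow(m, 2))
Pow(Add(377623, Function('n')(Add(-79, Mul(-1, 328)))), Rational(1, 2)) = Pow(Add(377623, Mul(Add(-79, Mul(-1, 328)), Add(1, Add(-79, Mul(-1, 328))))), Rational(1, 2)) = Pow(Add(377623, Mul(Add(-79, -328), Add(1, Add(-79, -328)))), Rational(1, 2)) = Pow(Add(377623, Mul(-407, Add(1, -407))), Rational(1, 2)) = Pow(Add(377623, Mul(-407, -406)), Rational(1, 2)) = Pow(Add(377623, 165242), Rational(1, 2)) = Pow(542865, Rational(1, 2))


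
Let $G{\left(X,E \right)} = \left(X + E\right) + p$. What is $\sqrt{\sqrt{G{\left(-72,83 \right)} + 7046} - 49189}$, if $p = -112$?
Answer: $\sqrt{-49189 + \sqrt{6945}} \approx 221.6 i$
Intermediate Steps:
$G{\left(X,E \right)} = -112 + E + X$ ($G{\left(X,E \right)} = \left(X + E\right) - 112 = \left(E + X\right) - 112 = -112 + E + X$)
$\sqrt{\sqrt{G{\left(-72,83 \right)} + 7046} - 49189} = \sqrt{\sqrt{\left(-112 + 83 - 72\right) + 7046} - 49189} = \sqrt{\sqrt{-101 + 7046} - 49189} = \sqrt{\sqrt{6945} - 49189} = \sqrt{-49189 + \sqrt{6945}}$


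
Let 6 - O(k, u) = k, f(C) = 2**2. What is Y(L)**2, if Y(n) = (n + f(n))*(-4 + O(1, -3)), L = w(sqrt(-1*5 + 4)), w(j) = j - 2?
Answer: 3 + 4*I ≈ 3.0 + 4.0*I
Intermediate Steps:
f(C) = 4
O(k, u) = 6 - k
w(j) = -2 + j
L = -2 + I (L = -2 + sqrt(-1*5 + 4) = -2 + sqrt(-5 + 4) = -2 + sqrt(-1) = -2 + I ≈ -2.0 + 1.0*I)
Y(n) = 4 + n (Y(n) = (n + 4)*(-4 + (6 - 1*1)) = (4 + n)*(-4 + (6 - 1)) = (4 + n)*(-4 + 5) = (4 + n)*1 = 4 + n)
Y(L)**2 = (4 + (-2 + I))**2 = (2 + I)**2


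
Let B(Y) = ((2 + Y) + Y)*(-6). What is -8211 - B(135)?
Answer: -6579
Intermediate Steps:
B(Y) = -12 - 12*Y (B(Y) = (2 + 2*Y)*(-6) = -12 - 12*Y)
-8211 - B(135) = -8211 - (-12 - 12*135) = -8211 - (-12 - 1620) = -8211 - 1*(-1632) = -8211 + 1632 = -6579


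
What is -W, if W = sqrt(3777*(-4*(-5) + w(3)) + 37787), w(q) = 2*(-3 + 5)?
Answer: -sqrt(128435) ≈ -358.38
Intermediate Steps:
w(q) = 4 (w(q) = 2*2 = 4)
W = sqrt(128435) (W = sqrt(3777*(-4*(-5) + 4) + 37787) = sqrt(3777*(20 + 4) + 37787) = sqrt(3777*24 + 37787) = sqrt(90648 + 37787) = sqrt(128435) ≈ 358.38)
-W = -sqrt(128435)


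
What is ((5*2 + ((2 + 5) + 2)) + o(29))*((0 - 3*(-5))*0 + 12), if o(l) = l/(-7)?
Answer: 1248/7 ≈ 178.29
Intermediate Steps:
o(l) = -l/7 (o(l) = l*(-⅐) = -l/7)
((5*2 + ((2 + 5) + 2)) + o(29))*((0 - 3*(-5))*0 + 12) = ((5*2 + ((2 + 5) + 2)) - ⅐*29)*((0 - 3*(-5))*0 + 12) = ((10 + (7 + 2)) - 29/7)*((0 + 15)*0 + 12) = ((10 + 9) - 29/7)*(15*0 + 12) = (19 - 29/7)*(0 + 12) = (104/7)*12 = 1248/7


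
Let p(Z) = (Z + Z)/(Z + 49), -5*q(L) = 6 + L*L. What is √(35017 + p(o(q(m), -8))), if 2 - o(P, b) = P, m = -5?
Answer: 4*√44754281/143 ≈ 187.13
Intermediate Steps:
q(L) = -6/5 - L²/5 (q(L) = -(6 + L*L)/5 = -(6 + L²)/5 = -6/5 - L²/5)
o(P, b) = 2 - P
p(Z) = 2*Z/(49 + Z) (p(Z) = (2*Z)/(49 + Z) = 2*Z/(49 + Z))
√(35017 + p(o(q(m), -8))) = √(35017 + 2*(2 - (-6/5 - ⅕*(-5)²))/(49 + (2 - (-6/5 - ⅕*(-5)²)))) = √(35017 + 2*(2 - (-6/5 - ⅕*25))/(49 + (2 - (-6/5 - ⅕*25)))) = √(35017 + 2*(2 - (-6/5 - 5))/(49 + (2 - (-6/5 - 5)))) = √(35017 + 2*(2 - 1*(-31/5))/(49 + (2 - 1*(-31/5)))) = √(35017 + 2*(2 + 31/5)/(49 + (2 + 31/5))) = √(35017 + 2*(41/5)/(49 + 41/5)) = √(35017 + 2*(41/5)/(286/5)) = √(35017 + 2*(41/5)*(5/286)) = √(35017 + 41/143) = √(5007472/143) = 4*√44754281/143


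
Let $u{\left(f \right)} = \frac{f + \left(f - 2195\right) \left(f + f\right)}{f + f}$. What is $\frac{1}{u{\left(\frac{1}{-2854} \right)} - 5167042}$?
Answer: $- \frac{1427}{7376500486} \approx -1.9345 \cdot 10^{-7}$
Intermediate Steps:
$u{\left(f \right)} = \frac{f + 2 f \left(-2195 + f\right)}{2 f}$ ($u{\left(f \right)} = \frac{f + \left(-2195 + f\right) 2 f}{2 f} = \left(f + 2 f \left(-2195 + f\right)\right) \frac{1}{2 f} = \frac{f + 2 f \left(-2195 + f\right)}{2 f}$)
$\frac{1}{u{\left(\frac{1}{-2854} \right)} - 5167042} = \frac{1}{\left(- \frac{4389}{2} + \frac{1}{-2854}\right) - 5167042} = \frac{1}{\left(- \frac{4389}{2} - \frac{1}{2854}\right) - 5167042} = \frac{1}{- \frac{3131552}{1427} - 5167042} = \frac{1}{- \frac{7376500486}{1427}} = - \frac{1427}{7376500486}$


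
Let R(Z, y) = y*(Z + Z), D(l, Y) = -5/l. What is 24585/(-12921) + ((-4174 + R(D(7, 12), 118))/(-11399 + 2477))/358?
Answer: -91548622777/48149098662 ≈ -1.9014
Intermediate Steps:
R(Z, y) = 2*Z*y (R(Z, y) = y*(2*Z) = 2*Z*y)
24585/(-12921) + ((-4174 + R(D(7, 12), 118))/(-11399 + 2477))/358 = 24585/(-12921) + ((-4174 + 2*(-5/7)*118)/(-11399 + 2477))/358 = 24585*(-1/12921) + ((-4174 + 2*(-5*1/7)*118)/(-8922))*(1/358) = -8195/4307 + ((-4174 + 2*(-5/7)*118)*(-1/8922))*(1/358) = -8195/4307 + ((-4174 - 1180/7)*(-1/8922))*(1/358) = -8195/4307 - 30398/7*(-1/8922)*(1/358) = -8195/4307 + (15199/31227)*(1/358) = -8195/4307 + 15199/11179266 = -91548622777/48149098662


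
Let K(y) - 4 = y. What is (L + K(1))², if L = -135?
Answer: 16900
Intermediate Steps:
K(y) = 4 + y
(L + K(1))² = (-135 + (4 + 1))² = (-135 + 5)² = (-130)² = 16900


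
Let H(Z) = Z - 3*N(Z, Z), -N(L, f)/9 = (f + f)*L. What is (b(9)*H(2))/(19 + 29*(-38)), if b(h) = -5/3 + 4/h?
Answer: 2398/9747 ≈ 0.24602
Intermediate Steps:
N(L, f) = -18*L*f (N(L, f) = -9*(f + f)*L = -9*2*f*L = -18*L*f)
H(Z) = Z + 54*Z² (H(Z) = Z - (-54)*Z*Z = Z - (-54)*Z² = Z + 54*Z²)
b(h) = -5/3 + 4/h (b(h) = -5*⅓ + 4/h = -5/3 + 4/h)
(b(9)*H(2))/(19 + 29*(-38)) = ((-5/3 + 4/9)*(2*(1 + 54*2)))/(19 + 29*(-38)) = ((-5/3 + 4*(⅑))*(2*(1 + 108)))/(19 - 1102) = ((-5/3 + 4/9)*(2*109))/(-1083) = -11/9*218*(-1/1083) = -2398/9*(-1/1083) = 2398/9747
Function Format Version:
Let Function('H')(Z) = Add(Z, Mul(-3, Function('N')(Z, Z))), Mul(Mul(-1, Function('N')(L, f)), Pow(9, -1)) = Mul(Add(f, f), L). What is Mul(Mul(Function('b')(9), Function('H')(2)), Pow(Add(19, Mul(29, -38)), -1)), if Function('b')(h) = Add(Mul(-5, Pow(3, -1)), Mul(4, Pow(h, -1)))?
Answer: Rational(2398, 9747) ≈ 0.24602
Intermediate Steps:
Function('N')(L, f) = Mul(-18, L, f) (Function('N')(L, f) = Mul(-9, Mul(Add(f, f), L)) = Mul(-9, Mul(Mul(2, f), L)) = Mul(-9, Mul(2, L, f)) = Mul(-18, L, f))
Function('H')(Z) = Add(Z, Mul(54, Pow(Z, 2))) (Function('H')(Z) = Add(Z, Mul(-3, Mul(-18, Z, Z))) = Add(Z, Mul(-3, Mul(-18, Pow(Z, 2)))) = Add(Z, Mul(54, Pow(Z, 2))))
Function('b')(h) = Add(Rational(-5, 3), Mul(4, Pow(h, -1))) (Function('b')(h) = Add(Mul(-5, Rational(1, 3)), Mul(4, Pow(h, -1))) = Add(Rational(-5, 3), Mul(4, Pow(h, -1))))
Mul(Mul(Function('b')(9), Function('H')(2)), Pow(Add(19, Mul(29, -38)), -1)) = Mul(Mul(Add(Rational(-5, 3), Mul(4, Pow(9, -1))), Mul(2, Add(1, Mul(54, 2)))), Pow(Add(19, Mul(29, -38)), -1)) = Mul(Mul(Add(Rational(-5, 3), Mul(4, Rational(1, 9))), Mul(2, Add(1, 108))), Pow(Add(19, -1102), -1)) = Mul(Mul(Add(Rational(-5, 3), Rational(4, 9)), Mul(2, 109)), Pow(-1083, -1)) = Mul(Mul(Rational(-11, 9), 218), Rational(-1, 1083)) = Mul(Rational(-2398, 9), Rational(-1, 1083)) = Rational(2398, 9747)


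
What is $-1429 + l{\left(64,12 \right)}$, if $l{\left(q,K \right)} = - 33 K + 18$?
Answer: $-1807$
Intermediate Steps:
$l{\left(q,K \right)} = 18 - 33 K$
$-1429 + l{\left(64,12 \right)} = -1429 + \left(18 - 396\right) = -1429 - 378 = -1807$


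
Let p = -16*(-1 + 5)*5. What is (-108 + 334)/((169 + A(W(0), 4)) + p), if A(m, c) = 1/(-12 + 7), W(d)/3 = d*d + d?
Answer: -565/378 ≈ -1.4947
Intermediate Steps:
W(d) = 3*d + 3*d**2 (W(d) = 3*(d*d + d) = 3*(d**2 + d) = 3*(d + d**2) = 3*d + 3*d**2)
A(m, c) = -1/5 (A(m, c) = 1/(-5) = -1/5)
p = -320 (p = -64*5 = -16*20 = -320)
(-108 + 334)/((169 + A(W(0), 4)) + p) = (-108 + 334)/((169 - 1/5) - 320) = 226/(844/5 - 320) = 226/(-756/5) = 226*(-5/756) = -565/378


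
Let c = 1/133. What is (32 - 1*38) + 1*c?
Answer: -797/133 ≈ -5.9925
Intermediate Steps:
c = 1/133 ≈ 0.0075188
(32 - 1*38) + 1*c = (32 - 1*38) + 1*(1/133) = (32 - 38) + 1/133 = -6 + 1/133 = -797/133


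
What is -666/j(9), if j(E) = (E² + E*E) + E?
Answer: -74/19 ≈ -3.8947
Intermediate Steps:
j(E) = E + 2*E² (j(E) = (E² + E²) + E = 2*E² + E = E + 2*E²)
-666/j(9) = -666*1/(9*(1 + 2*9)) = -666*1/(9*(1 + 18)) = -666/(9*19) = -666/171 = -666*1/171 = -74/19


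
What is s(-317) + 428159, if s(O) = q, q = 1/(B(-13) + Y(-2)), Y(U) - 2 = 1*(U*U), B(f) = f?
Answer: 2997112/7 ≈ 4.2816e+5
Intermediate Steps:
Y(U) = 2 + U² (Y(U) = 2 + 1*(U*U) = 2 + 1*U² = 2 + U²)
q = -⅐ (q = 1/(-13 + (2 + (-2)²)) = 1/(-13 + (2 + 4)) = 1/(-13 + 6) = 1/(-7) = -⅐ ≈ -0.14286)
s(O) = -⅐
s(-317) + 428159 = -⅐ + 428159 = 2997112/7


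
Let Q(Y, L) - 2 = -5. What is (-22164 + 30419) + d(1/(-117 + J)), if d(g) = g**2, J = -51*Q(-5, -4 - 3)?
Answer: 10698481/1296 ≈ 8255.0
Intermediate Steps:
Q(Y, L) = -3 (Q(Y, L) = 2 - 5 = -3)
J = 153 (J = -51*(-3) = 153)
(-22164 + 30419) + d(1/(-117 + J)) = (-22164 + 30419) + (1/(-117 + 153))**2 = 8255 + (1/36)**2 = 8255 + 1/1296 = 10698481/1296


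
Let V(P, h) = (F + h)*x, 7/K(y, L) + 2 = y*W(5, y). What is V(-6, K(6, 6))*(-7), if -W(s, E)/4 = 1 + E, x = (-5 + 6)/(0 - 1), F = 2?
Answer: 2331/170 ≈ 13.712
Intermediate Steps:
x = -1 (x = 1/(-1) = 1*(-1) = -1)
W(s, E) = -4 - 4*E (W(s, E) = -4*(1 + E) = -4 - 4*E)
K(y, L) = 7/(-2 + y*(-4 - 4*y))
V(P, h) = -2 - h (V(P, h) = (2 + h)*(-1) = -2 - h)
V(-6, K(6, 6))*(-7) = (-2 - (-7)/(2 + 4*6*(1 + 6)))*(-7) = (-2 - (-7)/(2 + 4*6*7))*(-7) = (-2 - (-7)/(2 + 168))*(-7) = (-2 - (-7)/170)*(-7) = (-2 - 1*(-7/170))*(-7) = (-2 + 7/170)*(-7) = -333/170*(-7) = 2331/170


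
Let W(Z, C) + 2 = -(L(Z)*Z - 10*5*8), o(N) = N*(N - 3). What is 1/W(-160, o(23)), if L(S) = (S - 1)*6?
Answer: -1/154162 ≈ -6.4867e-6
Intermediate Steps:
o(N) = N*(-3 + N)
L(S) = -6 + 6*S (L(S) = (-1 + S)*6 = -6 + 6*S)
W(Z, C) = 398 - Z*(-6 + 6*Z) (W(Z, C) = -2 - ((-6 + 6*Z)*Z - 10*5*8) = -2 - (Z*(-6 + 6*Z) - 50*8) = -2 - (Z*(-6 + 6*Z) - 400) = -2 - (-400 + Z*(-6 + 6*Z)) = -2 + (400 - Z*(-6 + 6*Z)) = 398 - Z*(-6 + 6*Z))
1/W(-160, o(23)) = 1/(398 - 6*(-160)*(-1 - 160)) = 1/(398 - 6*(-160)*(-161)) = 1/(398 - 154560) = 1/(-154162) = -1/154162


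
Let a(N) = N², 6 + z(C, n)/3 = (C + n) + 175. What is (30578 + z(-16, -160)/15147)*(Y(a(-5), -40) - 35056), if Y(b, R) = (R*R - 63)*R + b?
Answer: -14900170668965/5049 ≈ -2.9511e+9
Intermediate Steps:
z(C, n) = 507 + 3*C + 3*n (z(C, n) = -18 + 3*((C + n) + 175) = -18 + 3*(175 + C + n) = -18 + (525 + 3*C + 3*n) = 507 + 3*C + 3*n)
Y(b, R) = b + R*(-63 + R²) (Y(b, R) = (R² - 63)*R + b = (-63 + R²)*R + b = R*(-63 + R²) + b = b + R*(-63 + R²))
(30578 + z(-16, -160)/15147)*(Y(a(-5), -40) - 35056) = (30578 + (507 + 3*(-16) + 3*(-160))/15147)*(((-5)² + (-40)³ - 63*(-40)) - 35056) = (30578 + (507 - 48 - 480)*(1/15147))*((25 - 64000 + 2520) - 35056) = (30578 - 21*1/15147)*(-61455 - 35056) = (30578 - 7/5049)*(-96511) = (154388315/5049)*(-96511) = -14900170668965/5049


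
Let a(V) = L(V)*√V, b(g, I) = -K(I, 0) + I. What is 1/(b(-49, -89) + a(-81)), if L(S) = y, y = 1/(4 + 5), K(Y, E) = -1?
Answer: -88/7745 - I/7745 ≈ -0.011362 - 0.00012912*I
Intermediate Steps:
b(g, I) = 1 + I (b(g, I) = -1*(-1) + I = 1 + I)
y = ⅑ (y = 1/9 = ⅑ ≈ 0.11111)
L(S) = ⅑
a(V) = √V/9
1/(b(-49, -89) + a(-81)) = 1/((1 - 89) + √(-81)/9) = 1/(-88 + (9*I)/9) = 1/(-88 + I) = (-88 - I)/7745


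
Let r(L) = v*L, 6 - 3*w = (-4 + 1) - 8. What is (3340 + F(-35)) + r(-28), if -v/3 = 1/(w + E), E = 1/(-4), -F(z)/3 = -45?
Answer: 226883/65 ≈ 3490.5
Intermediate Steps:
w = 17/3 (w = 2 - ((-4 + 1) - 8)/3 = 2 - (-3 - 8)/3 = 2 - 1/3*(-11) = 2 + 11/3 = 17/3 ≈ 5.6667)
F(z) = 135 (F(z) = -3*(-45) = 135)
E = -1/4 ≈ -0.25000
v = -36/65 (v = -3/(17/3 - 1/4) = -3/65/12 = -3*12/65 = -36/65 ≈ -0.55385)
r(L) = -36*L/65
(3340 + F(-35)) + r(-28) = (3340 + 135) - 36/65*(-28) = 3475 + 1008/65 = 226883/65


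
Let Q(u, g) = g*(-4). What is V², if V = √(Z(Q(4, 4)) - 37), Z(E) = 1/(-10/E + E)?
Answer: -4559/123 ≈ -37.065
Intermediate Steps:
Q(u, g) = -4*g
Z(E) = 1/(E - 10/E)
V = I*√560757/123 (V = √((-4*4)/(-10 + (-4*4)²) - 37) = √(-16/(-10 + (-16)²) - 37) = √(-16/(-10 + 256) - 37) = √(-16/246 - 37) = √(-16*1/246 - 37) = √(-8/123 - 37) = √(-4559/123) = I*√560757/123 ≈ 6.0881*I)
V² = (I*√560757/123)² = -4559/123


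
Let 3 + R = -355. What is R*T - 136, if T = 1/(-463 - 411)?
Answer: -59253/437 ≈ -135.59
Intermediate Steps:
R = -358 (R = -3 - 355 = -358)
T = -1/874 (T = 1/(-874) = -1/874 ≈ -0.0011442)
R*T - 136 = -358*(-1/874) - 136 = 179/437 - 136 = -59253/437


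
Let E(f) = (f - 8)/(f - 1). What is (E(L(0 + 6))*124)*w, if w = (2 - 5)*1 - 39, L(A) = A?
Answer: 10416/5 ≈ 2083.2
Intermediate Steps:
E(f) = (-8 + f)/(-1 + f)
w = -42 (w = -3*1 - 39 = -3 - 39 = -42)
(E(L(0 + 6))*124)*w = (((-8 + (0 + 6))/(-1 + (0 + 6)))*124)*(-42) = (((-8 + 6)/(-1 + 6))*124)*(-42) = ((-2/5)*124)*(-42) = (((⅕)*(-2))*124)*(-42) = -⅖*124*(-42) = -248/5*(-42) = 10416/5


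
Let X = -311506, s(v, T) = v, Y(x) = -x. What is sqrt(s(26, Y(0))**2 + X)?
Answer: I*sqrt(310830) ≈ 557.52*I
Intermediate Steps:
sqrt(s(26, Y(0))**2 + X) = sqrt(26**2 - 311506) = sqrt(676 - 311506) = sqrt(-310830) = I*sqrt(310830)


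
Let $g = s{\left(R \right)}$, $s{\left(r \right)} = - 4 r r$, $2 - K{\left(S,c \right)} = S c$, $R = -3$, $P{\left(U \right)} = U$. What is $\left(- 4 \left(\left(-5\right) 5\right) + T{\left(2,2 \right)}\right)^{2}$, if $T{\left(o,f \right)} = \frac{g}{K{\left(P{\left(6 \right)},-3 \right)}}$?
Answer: $\frac{241081}{25} \approx 9643.2$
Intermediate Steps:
$K{\left(S,c \right)} = 2 - S c$
$s{\left(r \right)} = - 4 r^{2}$
$g = -36$ ($g = - 4 \left(-3\right)^{2} = \left(-4\right) 9 = -36$)
$T{\left(o,f \right)} = - \frac{9}{5}$ ($T{\left(o,f \right)} = - \frac{36}{2 - 6 \left(-3\right)} = - \frac{36}{2 + 18} = - \frac{36}{20} = \left(-36\right) \frac{1}{20} = - \frac{9}{5}$)
$\left(- 4 \left(\left(-5\right) 5\right) + T{\left(2,2 \right)}\right)^{2} = \left(- 4 \left(\left(-5\right) 5\right) - \frac{9}{5}\right)^{2} = \left(\left(-4\right) \left(-25\right) - \frac{9}{5}\right)^{2} = \left(100 - \frac{9}{5}\right)^{2} = \left(\frac{491}{5}\right)^{2} = \frac{241081}{25}$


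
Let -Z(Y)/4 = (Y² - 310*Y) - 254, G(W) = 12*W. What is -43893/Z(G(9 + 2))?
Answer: -43893/95000 ≈ -0.46203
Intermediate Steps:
Z(Y) = 1016 - 4*Y² + 1240*Y (Z(Y) = -4*((Y² - 310*Y) - 254) = -4*(-254 + Y² - 310*Y) = 1016 - 4*Y² + 1240*Y)
-43893/Z(G(9 + 2)) = -43893/(1016 - 4*144*(9 + 2)² + 1240*(12*(9 + 2))) = -43893/(1016 - 4*(12*11)² + 1240*(12*11)) = -43893/(1016 - 4*132² + 1240*132) = -43893/(1016 - 4*17424 + 163680) = -43893/(1016 - 69696 + 163680) = -43893/95000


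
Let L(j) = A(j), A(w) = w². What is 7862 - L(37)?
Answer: 6493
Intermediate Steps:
L(j) = j²
7862 - L(37) = 7862 - 1*37² = 7862 - 1*1369 = 7862 - 1369 = 6493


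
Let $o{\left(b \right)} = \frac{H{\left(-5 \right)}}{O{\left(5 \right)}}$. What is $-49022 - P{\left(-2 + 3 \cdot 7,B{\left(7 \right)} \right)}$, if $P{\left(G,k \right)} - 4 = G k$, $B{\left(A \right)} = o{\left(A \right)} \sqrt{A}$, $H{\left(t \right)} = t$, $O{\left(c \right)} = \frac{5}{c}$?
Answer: $-49026 + 95 \sqrt{7} \approx -48775.0$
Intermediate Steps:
$o{\left(b \right)} = -5$ ($o{\left(b \right)} = - \frac{5}{5 \cdot \frac{1}{5}} = - \frac{5}{1} = \left(-5\right) 1 = -5$)
$B{\left(A \right)} = - 5 \sqrt{A}$
$P{\left(G,k \right)} = 4 + G k$
$-49022 - P{\left(-2 + 3 \cdot 7,B{\left(7 \right)} \right)} = -49022 - \left(4 + \left(-2 + 3 \cdot 7\right) \left(- 5 \sqrt{7}\right)\right) = -49022 - \left(4 + \left(-2 + 21\right) \left(- 5 \sqrt{7}\right)\right) = -49022 - \left(4 + 19 \left(- 5 \sqrt{7}\right)\right) = -49022 - \left(4 - 95 \sqrt{7}\right) = -49026 + 95 \sqrt{7}$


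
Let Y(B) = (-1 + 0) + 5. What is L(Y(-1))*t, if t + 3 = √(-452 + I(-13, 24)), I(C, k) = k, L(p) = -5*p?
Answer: 60 - 40*I*√107 ≈ 60.0 - 413.76*I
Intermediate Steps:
Y(B) = 4 (Y(B) = -1 + 5 = 4)
t = -3 + 2*I*√107 (t = -3 + √(-452 + 24) = -3 + √(-428) = -3 + 2*I*√107 ≈ -3.0 + 20.688*I)
L(Y(-1))*t = (-5*4)*(-3 + 2*I*√107) = -20*(-3 + 2*I*√107) = 60 - 40*I*√107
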